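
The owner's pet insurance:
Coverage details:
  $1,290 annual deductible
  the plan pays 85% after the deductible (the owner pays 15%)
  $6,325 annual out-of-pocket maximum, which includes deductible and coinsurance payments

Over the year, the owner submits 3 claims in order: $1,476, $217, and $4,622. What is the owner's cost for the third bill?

$693.30

Claim 1 — $1,476: $1,290 to deductible, leaving $186; 15% of $186 = $27.90. Owner pays $1,317.90; OOP now $1,317.90.
Claim 2 — $217: 15% coinsurance on $217 = $32.55. Owner owes $32.55 (running OOP $1,350.45).
Claim 3 — $4,622: deductible already satisfied, so owner's share is 15% × $4,622 = $693.30. Owner pays $693.30; OOP now $2,043.75.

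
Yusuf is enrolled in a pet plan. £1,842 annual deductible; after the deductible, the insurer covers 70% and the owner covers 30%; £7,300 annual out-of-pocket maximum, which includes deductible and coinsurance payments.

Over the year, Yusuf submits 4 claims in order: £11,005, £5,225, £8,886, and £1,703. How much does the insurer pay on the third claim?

Bill 1, £11,005: £1,842 finishes the deductible; £9,163 goes to coinsurance; coinsurance £9,163 × 30% = £2,748.90. Cost to owner: £4,590.90. OOP to date £4,590.90. Plan pays £11,005 − £4,590.90 = £6,414.10.
Bill 2, £5,225: deductible already satisfied, so owner's share is 30% × £5,225 = £1,567.50. Cost to owner: £1,567.50. OOP to date £6,158.40. Plan pays £5,225 − £1,567.50 = £3,657.50.
Bill 3, £8,886: 30% coinsurance on £8,886 = £2,665.80. That would push OOP to £8,824.20, over the £7,300 cap, so owner pays £7,300 − £6,158.40 = £1,141.60. Plan pays £8,886 − £1,141.60 = £7,744.40.

£7,744.40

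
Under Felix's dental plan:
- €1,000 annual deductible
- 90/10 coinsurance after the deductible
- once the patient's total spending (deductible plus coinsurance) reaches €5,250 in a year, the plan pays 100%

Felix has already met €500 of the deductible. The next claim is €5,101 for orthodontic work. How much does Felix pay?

€960.10

€500 of the €1,000 deductible is already met, leaving €500.
That leaves €5,101 − €500 = €4,601 for coinsurance.
Patient's 10% share of €4,601 is €460.10.
So the patient owes €500 + €460.10 = €960.10 before any cap.
Total out-of-pocket so far would be €500 + €960.10 = €1,460.10, below the €5,250 cap — no reduction.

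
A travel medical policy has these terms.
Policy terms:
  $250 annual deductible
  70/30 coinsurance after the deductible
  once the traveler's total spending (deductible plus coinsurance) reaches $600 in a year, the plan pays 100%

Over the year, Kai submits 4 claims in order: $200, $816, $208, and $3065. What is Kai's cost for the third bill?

#1 ($200): fully absorbed by the deductible. Traveler owes $200 (running OOP $200).
#2 ($816): $50 finishes the deductible; $766 goes to coinsurance; traveler's 30% is $229.80. Traveler pays $279.80; OOP now $479.80.
#3 ($208): deductible already satisfied, so traveler's share is 30% × $208 = $62.40. Cost to traveler: $62.40. OOP to date $542.20.

$62.40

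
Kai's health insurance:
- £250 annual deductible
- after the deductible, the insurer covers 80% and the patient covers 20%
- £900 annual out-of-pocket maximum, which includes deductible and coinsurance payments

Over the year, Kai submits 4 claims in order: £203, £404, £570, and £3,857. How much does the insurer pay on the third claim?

Claim 1 (£203): all of it applies to the deductible. Cost to patient: £203. OOP to date £203. Plan pays £203 − £203 = £0.
Claim 2 (£404): deductible takes £47, £357 remains; 20% of £357 = £71.40. Patient pays £118.40; OOP now £321.40. Plan pays £404 − £118.40 = £285.60.
Claim 3 (£570): 20% coinsurance on £570 = £114. Patient owes £114 (running OOP £435.40). Insurer: £570 − £114 = £456.

£456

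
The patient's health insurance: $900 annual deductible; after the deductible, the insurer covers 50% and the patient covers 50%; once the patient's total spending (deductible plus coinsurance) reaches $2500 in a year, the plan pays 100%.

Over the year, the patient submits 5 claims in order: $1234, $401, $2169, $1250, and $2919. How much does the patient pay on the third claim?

$1084.50

#1 ($1234): $900 finishes the deductible; $334 goes to coinsurance; 50% of $334 = $167. Patient pays $1067; OOP now $1067.
#2 ($401): deductible already satisfied, so patient's share is 50% × $401 = $200.50. Cost to patient: $200.50. OOP to date $1267.50.
#3 ($2169): deductible already satisfied, so patient's share is 50% × $2169 = $1084.50. Patient owes $1084.50 (running OOP $2352).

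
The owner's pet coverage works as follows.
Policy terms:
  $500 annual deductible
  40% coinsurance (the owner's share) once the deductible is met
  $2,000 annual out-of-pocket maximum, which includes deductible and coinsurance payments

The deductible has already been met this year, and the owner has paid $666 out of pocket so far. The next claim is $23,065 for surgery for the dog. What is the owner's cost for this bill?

$1,334

With the deductible met, the entire $23,065 is subject to coinsurance.
40% of $23,065 = $9,226 falls to the owner.
That would bring total out-of-pocket to $9,892, past the $2,000 cap. The owner is capped at $2,000 − $666 = $1,334 on this claim.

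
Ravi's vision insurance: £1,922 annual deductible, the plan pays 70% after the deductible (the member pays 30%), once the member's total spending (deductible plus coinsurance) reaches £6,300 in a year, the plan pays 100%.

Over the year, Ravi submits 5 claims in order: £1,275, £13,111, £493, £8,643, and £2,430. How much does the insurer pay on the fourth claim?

£8,152.10

Bill 1, £1,275: fully absorbed by the deductible. Cost to member: £1,275. OOP to date £1,275. Insurer: £1,275 − £1,275 = £0.
Bill 2, £13,111: deductible takes £647, £12,464 remains; 30% of £12,464 = £3,739.20. Member pays £4,386.20; OOP now £5,661.20. Insurer: £13,111 − £4,386.20 = £8,724.80.
Bill 3, £493: deductible met; 30% of £493 = £147.90. Member pays £147.90; OOP now £5,809.10. Plan pays £493 − £147.90 = £345.10.
Bill 4, £8,643: deductible met; 30% of £8,643 = £2,592.90. That would push OOP to £8,402, over the £6,300 cap, so member pays £6,300 − £5,809.10 = £490.90. Insurer: £8,643 − £490.90 = £8,152.10.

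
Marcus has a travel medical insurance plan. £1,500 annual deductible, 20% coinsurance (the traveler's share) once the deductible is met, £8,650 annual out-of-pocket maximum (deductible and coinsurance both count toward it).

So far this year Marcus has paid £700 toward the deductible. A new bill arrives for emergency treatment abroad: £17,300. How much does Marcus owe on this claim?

£4,100

Deductible still to meet: £1,500 − £700 = £800.
After the £800 deductible portion, £17,300 − £800 = £16,500 is subject to coinsurance.
Coinsurance: £16,500 × 20% = £3,300.
Traveler responsibility before any cap: £800 + £3,300 = £4,100.
Total out-of-pocket so far would be £700 + £4,100 = £4,800, below the £8,650 cap — no reduction.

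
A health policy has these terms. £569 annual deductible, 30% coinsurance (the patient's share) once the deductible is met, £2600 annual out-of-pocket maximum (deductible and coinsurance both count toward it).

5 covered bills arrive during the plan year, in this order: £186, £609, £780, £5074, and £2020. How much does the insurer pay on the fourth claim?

£3551.80

#1 (£186): all of it applies to the deductible. Patient owes £186 (running OOP £186). Insurer: £186 − £186 = £0.
#2 (£609): deductible takes £383, £226 remains; coinsurance £226 × 30% = £67.80. Patient owes £450.80 (running OOP £636.80). Insurer: £609 − £450.80 = £158.20.
#3 (£780): deductible met; 30% of £780 = £234. Cost to patient: £234. OOP to date £870.80. Plan pays £780 − £234 = £546.
#4 (£5074): deductible already satisfied, so patient's share is 30% × £5074 = £1522.20. Patient pays £1522.20; OOP now £2393. Insurer: £5074 − £1522.20 = £3551.80.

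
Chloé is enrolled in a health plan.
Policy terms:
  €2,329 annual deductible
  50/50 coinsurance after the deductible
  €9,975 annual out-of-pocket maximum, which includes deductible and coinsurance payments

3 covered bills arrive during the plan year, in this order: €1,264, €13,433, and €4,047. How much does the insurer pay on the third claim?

#1 (€1,264): all of it applies to the deductible. Cost to patient: €1,264. OOP to date €1,264. Plan pays €1,264 − €1,264 = €0.
#2 (€13,433): deductible takes €1,065, €12,368 remains; 50% of €12,368 = €6,184. Patient owes €7,249 (running OOP €8,513). Plan pays €13,433 − €7,249 = €6,184.
#3 (€4,047): 50% coinsurance on €4,047 = €2,023.50. That would push OOP to €10,536.50, over the €9,975 cap, so patient pays €9,975 − €8,513 = €1,462. Insurer: €4,047 − €1,462 = €2,585.

€2,585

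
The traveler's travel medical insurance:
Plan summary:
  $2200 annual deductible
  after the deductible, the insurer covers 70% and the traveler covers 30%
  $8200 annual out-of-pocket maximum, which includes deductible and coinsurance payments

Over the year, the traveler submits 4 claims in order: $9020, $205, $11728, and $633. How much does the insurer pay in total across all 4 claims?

$13570.20

#1 ($9020): $2200 finishes the deductible; $6820 goes to coinsurance; 30% of $6820 = $2046. Traveler pays $4246; OOP now $4246. Plan pays $9020 − $4246 = $4774.
#2 ($205): deductible already satisfied, so traveler's share is 30% × $205 = $61.50. Traveler owes $61.50 (running OOP $4307.50). Plan pays $205 − $61.50 = $143.50.
#3 ($11728): deductible already satisfied, so traveler's share is 30% × $11728 = $3518.40. Traveler owes $3518.40 (running OOP $7825.90). Insurer: $11728 − $3518.40 = $8209.60.
#4 ($633): deductible met; 30% of $633 = $189.90. Cost to traveler: $189.90. OOP to date $8015.80. Plan pays $633 − $189.90 = $443.10.
Insurer total: $4774 + $143.50 + $8209.60 + $443.10 = $13570.20.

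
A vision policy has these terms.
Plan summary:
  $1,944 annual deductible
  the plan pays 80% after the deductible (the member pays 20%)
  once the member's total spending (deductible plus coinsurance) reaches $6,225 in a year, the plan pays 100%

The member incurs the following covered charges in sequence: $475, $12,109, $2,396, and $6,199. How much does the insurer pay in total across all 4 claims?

$15,388

#1 ($475): all of it applies to the deductible. Member owes $475 (running OOP $475). Insurer: $475 − $475 = $0.
#2 ($12,109): $1,469 to deductible, leaving $10,640; 20% of $10,640 = $2,128. Member owes $3,597 (running OOP $4,072). Insurer: $12,109 − $3,597 = $8,512.
#3 ($2,396): 20% coinsurance on $2,396 = $479.20. Member owes $479.20 (running OOP $4,551.20). Insurer: $2,396 − $479.20 = $1,916.80.
#4 ($6,199): deductible met; 20% of $6,199 = $1,239.80. Member owes $1,239.80 (running OOP $5,791). Insurer: $6,199 − $1,239.80 = $4,959.20.
Insurer total: $0 + $8,512 + $1,916.80 + $4,959.20 = $15,388.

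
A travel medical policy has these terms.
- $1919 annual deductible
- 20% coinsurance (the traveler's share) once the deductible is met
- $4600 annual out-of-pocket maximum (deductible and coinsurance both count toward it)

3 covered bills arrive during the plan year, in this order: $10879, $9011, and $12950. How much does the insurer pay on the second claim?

$8122

Claim 1 — $10879: deductible takes $1919, $8960 remains; traveler's 20% is $1792. Traveler owes $3711 (running OOP $3711). Plan pays $10879 − $3711 = $7168.
Claim 2 — $9011: deductible met; 20% of $9011 = $1802.20. OOP would hit $5513.20 > $4600, so the cap limits the traveler to $4600 − $3711 = $889. Insurer: $9011 − $889 = $8122.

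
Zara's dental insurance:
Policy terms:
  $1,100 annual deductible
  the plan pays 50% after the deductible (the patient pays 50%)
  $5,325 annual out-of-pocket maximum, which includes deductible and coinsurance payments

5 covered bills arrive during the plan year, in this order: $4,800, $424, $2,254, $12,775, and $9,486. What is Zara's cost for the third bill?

$1,127

Claim 1 ($4,800): $1,100 to deductible, leaving $3,700; coinsurance $3,700 × 50% = $1,850. Patient pays $2,950; OOP now $2,950.
Claim 2 ($424): deductible already satisfied, so patient's share is 50% × $424 = $212. Patient pays $212; OOP now $3,162.
Claim 3 ($2,254): deductible met; 50% of $2,254 = $1,127. Patient owes $1,127 (running OOP $4,289).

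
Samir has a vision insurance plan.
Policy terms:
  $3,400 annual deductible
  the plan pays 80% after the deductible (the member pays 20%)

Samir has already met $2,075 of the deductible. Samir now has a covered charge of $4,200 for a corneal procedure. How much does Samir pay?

$1,900

Deductible still to meet: $3,400 − $2,075 = $1,325.
After the $1,325 deductible portion, $4,200 − $1,325 = $2,875 is subject to coinsurance.
Member's 20% share of $2,875 is $575.
Member responsibility: $1,325 + $575 = $1,900.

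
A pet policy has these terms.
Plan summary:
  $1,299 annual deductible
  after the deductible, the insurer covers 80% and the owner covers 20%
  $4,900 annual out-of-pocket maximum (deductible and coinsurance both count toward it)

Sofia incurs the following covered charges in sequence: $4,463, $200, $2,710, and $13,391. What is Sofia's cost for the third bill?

$542

Claim 1 ($4,463): $1,299 finishes the deductible; $3,164 goes to coinsurance; owner's 20% is $632.80. Cost to owner: $1,931.80. OOP to date $1,931.80.
Claim 2 ($200): deductible met; 20% of $200 = $40. Owner pays $40; OOP now $1,971.80.
Claim 3 ($2,710): deductible already satisfied, so owner's share is 20% × $2,710 = $542. Cost to owner: $542. OOP to date $2,513.80.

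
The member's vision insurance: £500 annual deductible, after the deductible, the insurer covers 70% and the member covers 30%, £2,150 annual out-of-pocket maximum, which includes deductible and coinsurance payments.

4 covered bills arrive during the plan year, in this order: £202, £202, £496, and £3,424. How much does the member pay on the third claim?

Claim 1 — £202: fully absorbed by the deductible. Member pays £202; OOP now £202.
Claim 2 — £202: entire amount goes to the deductible. Member pays £202; OOP now £404.
Claim 3 — £496: £96 to deductible, leaving £400; coinsurance £400 × 30% = £120. Member pays £216; OOP now £620.

£216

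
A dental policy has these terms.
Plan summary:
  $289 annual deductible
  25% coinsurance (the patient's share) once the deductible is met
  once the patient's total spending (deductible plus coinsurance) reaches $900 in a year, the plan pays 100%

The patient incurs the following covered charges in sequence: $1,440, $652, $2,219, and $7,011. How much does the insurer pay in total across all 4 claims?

Bill 1, $1,440: deductible takes $289, $1,151 remains; coinsurance $1,151 × 25% = $287.75. Cost to patient: $576.75. OOP to date $576.75. Insurer: $1,440 − $576.75 = $863.25.
Bill 2, $652: 25% coinsurance on $652 = $163. Patient owes $163 (running OOP $739.75). Plan pays $652 − $163 = $489.
Bill 3, $2,219: deductible met; 25% of $2,219 = $554.75. OOP would hit $1,294.50 > $900, so the cap limits the patient to $900 − $739.75 = $160.25. Plan pays $2,219 − $160.25 = $2,058.75.
Bill 4, $7,011: deductible already satisfied, so patient's share is 25% × $7,011 = $1,752.75. Adding that to $900 gives $2,652.75, past the $900 cap; patient pays only $900 − $900 = $0. Insurer: $7,011 − $0 = $7,011.
Insurer total: $863.25 + $489 + $2,058.75 + $7,011 = $10,422.

$10,422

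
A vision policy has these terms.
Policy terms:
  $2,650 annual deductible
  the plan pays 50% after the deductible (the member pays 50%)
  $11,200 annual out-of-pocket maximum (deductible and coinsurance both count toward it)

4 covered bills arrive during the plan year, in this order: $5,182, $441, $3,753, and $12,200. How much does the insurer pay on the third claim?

$1,876.50

Claim 1 — $5,182: $2,650 to deductible, leaving $2,532; coinsurance $2,532 × 50% = $1,266. Member owes $3,916 (running OOP $3,916). Insurer: $5,182 − $3,916 = $1,266.
Claim 2 — $441: 50% coinsurance on $441 = $220.50. Member pays $220.50; OOP now $4,136.50. Plan pays $441 − $220.50 = $220.50.
Claim 3 — $3,753: deductible met; 50% of $3,753 = $1,876.50. Member owes $1,876.50 (running OOP $6,013). Plan pays $3,753 − $1,876.50 = $1,876.50.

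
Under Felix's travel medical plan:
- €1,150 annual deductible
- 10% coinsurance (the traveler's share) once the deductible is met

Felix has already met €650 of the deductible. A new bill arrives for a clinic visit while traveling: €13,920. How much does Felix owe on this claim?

€1,842

Remaining deductible: €1,150 − €650 = €500.
That leaves €13,920 − €500 = €13,420 for coinsurance.
Coinsurance: €13,420 × 10% = €1,342.
So the traveler owes €500 + €1,342 = €1,842.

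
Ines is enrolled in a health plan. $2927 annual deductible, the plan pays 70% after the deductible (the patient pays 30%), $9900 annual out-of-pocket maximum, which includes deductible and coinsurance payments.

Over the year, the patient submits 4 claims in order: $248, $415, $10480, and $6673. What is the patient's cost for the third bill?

#1 ($248): entire amount goes to the deductible. Patient owes $248 (running OOP $248).
#2 ($415): fully absorbed by the deductible. Patient pays $415; OOP now $663.
#3 ($10480): deductible takes $2264, $8216 remains; 30% of $8216 = $2464.80. Patient pays $4728.80; OOP now $5391.80.

$4728.80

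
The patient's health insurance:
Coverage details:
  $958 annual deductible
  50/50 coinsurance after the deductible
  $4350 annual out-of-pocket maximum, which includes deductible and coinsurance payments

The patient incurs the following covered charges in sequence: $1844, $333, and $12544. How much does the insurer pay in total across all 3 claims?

$10371

Claim 1 ($1844): $958 finishes the deductible; $886 goes to coinsurance; coinsurance $886 × 50% = $443. Patient pays $1401; OOP now $1401. Plan pays $1844 − $1401 = $443.
Claim 2 ($333): 50% coinsurance on $333 = $166.50. Patient pays $166.50; OOP now $1567.50. Insurer: $333 − $166.50 = $166.50.
Claim 3 ($12544): deductible already satisfied, so patient's share is 50% × $12544 = $6272. That would push OOP to $7839.50, over the $4350 cap, so patient pays $4350 − $1567.50 = $2782.50. Plan pays $12544 − $2782.50 = $9761.50.
Insurer total: $443 + $166.50 + $9761.50 = $10371.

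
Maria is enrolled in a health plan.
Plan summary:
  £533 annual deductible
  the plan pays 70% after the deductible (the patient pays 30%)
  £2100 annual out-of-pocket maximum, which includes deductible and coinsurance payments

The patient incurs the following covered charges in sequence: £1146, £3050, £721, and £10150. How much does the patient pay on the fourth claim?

£251.80

Claim 1 — £1146: deductible takes £533, £613 remains; 30% of £613 = £183.90. Cost to patient: £716.90. OOP to date £716.90.
Claim 2 — £3050: deductible already satisfied, so patient's share is 30% × £3050 = £915. Cost to patient: £915. OOP to date £1631.90.
Claim 3 — £721: deductible already satisfied, so patient's share is 30% × £721 = £216.30. Patient owes £216.30 (running OOP £1848.20).
Claim 4 — £10150: deductible already satisfied, so patient's share is 30% × £10150 = £3045. OOP would hit £4893.20 > £2100, so the cap limits the patient to £2100 − £1848.20 = £251.80.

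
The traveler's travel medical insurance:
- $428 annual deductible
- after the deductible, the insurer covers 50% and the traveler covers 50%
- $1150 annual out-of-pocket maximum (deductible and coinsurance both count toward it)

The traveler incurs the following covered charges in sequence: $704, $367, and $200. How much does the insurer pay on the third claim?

Claim 1 ($704): deductible takes $428, $276 remains; 50% of $276 = $138. Traveler pays $566; OOP now $566. Insurer: $704 − $566 = $138.
Claim 2 ($367): 50% coinsurance on $367 = $183.50. Cost to traveler: $183.50. OOP to date $749.50. Plan pays $367 − $183.50 = $183.50.
Claim 3 ($200): deductible already satisfied, so traveler's share is 50% × $200 = $100. Traveler owes $100 (running OOP $849.50). Insurer: $200 − $100 = $100.

$100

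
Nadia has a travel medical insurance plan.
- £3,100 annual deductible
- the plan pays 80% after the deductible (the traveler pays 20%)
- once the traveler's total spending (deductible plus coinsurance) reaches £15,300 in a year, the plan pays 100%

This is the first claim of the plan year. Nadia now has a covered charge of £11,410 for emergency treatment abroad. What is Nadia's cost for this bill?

£4,762

Deductible not yet touched, so the first £3,100 of the bill goes to the deductible.
After the £3,100 deductible portion, £11,410 − £3,100 = £8,310 is subject to coinsurance.
Traveler's 20% share of £8,310 is £1,662.
Traveler responsibility before any cap: £3,100 + £1,662 = £4,762.
Year-to-date out-of-pocket becomes £0 + £4,762 = £4,762, still under the £15,300 maximum, so no cap applies.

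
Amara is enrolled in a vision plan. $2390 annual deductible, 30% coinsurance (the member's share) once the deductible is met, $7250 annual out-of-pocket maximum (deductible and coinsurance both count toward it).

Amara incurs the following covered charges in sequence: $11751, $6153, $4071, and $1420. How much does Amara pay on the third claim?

$205.80

Bill 1, $11751: $2390 to deductible, leaving $9361; 30% of $9361 = $2808.30. Cost to member: $5198.30. OOP to date $5198.30.
Bill 2, $6153: deductible met; 30% of $6153 = $1845.90. Member owes $1845.90 (running OOP $7044.20).
Bill 3, $4071: deductible already satisfied, so member's share is 30% × $4071 = $1221.30. That would push OOP to $8265.50, over the $7250 cap, so member pays $7250 − $7044.20 = $205.80.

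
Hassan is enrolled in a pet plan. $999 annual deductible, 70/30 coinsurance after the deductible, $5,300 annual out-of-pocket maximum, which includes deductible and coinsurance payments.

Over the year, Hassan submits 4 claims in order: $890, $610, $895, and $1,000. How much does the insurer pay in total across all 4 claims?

#1 ($890): fully absorbed by the deductible. Cost to owner: $890. OOP to date $890. Plan pays $890 − $890 = $0.
#2 ($610): $109 finishes the deductible; $501 goes to coinsurance; coinsurance $501 × 30% = $150.30. Cost to owner: $259.30. OOP to date $1,149.30. Plan pays $610 − $259.30 = $350.70.
#3 ($895): deductible met; 30% of $895 = $268.50. Cost to owner: $268.50. OOP to date $1,417.80. Insurer: $895 − $268.50 = $626.50.
#4 ($1,000): deductible already satisfied, so owner's share is 30% × $1,000 = $300. Owner pays $300; OOP now $1,717.80. Plan pays $1,000 − $300 = $700.
Insurer total = bills − owner's total = $3,395 − $1,717.80 = $1,677.20.

$1,677.20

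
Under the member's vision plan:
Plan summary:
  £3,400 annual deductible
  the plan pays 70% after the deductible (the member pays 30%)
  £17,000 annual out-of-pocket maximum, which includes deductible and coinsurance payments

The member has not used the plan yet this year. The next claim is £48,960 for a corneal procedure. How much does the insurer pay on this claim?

£31,960

Nothing has been paid toward the £3,400 deductible, so the first £3,400 of this charge is applied there.
The remaining £45,560 (= £48,960 − £3,400) moves to coinsurance.
30% of £45,560 = £13,668 falls to the member.
Member responsibility before any cap: £3,400 + £13,668 = £17,068.
Year-to-date out-of-pocket would reach £0 + £17,068 = £17,068, above the £17,000 maximum, so the member pays only £17,000 − £0 = £17,000.
Insurer pays the balance: £48,960 − £17,000 = £31,960.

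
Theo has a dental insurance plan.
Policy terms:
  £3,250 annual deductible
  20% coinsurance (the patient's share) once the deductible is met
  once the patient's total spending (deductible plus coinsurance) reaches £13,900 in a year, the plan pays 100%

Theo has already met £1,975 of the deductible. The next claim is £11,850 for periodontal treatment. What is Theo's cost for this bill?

£3,390

£1,975 of the £3,250 deductible is already met, leaving £1,275.
The remaining £10,575 (= £11,850 − £1,275) moves to coinsurance.
Patient's 20% share of £10,575 is £2,115.
That puts the patient's cost at £1,275 + £2,115 = £3,390 before any cap.
Cumulative spending £1,975 + £3,390 = £5,365 stays under the £13,900 maximum.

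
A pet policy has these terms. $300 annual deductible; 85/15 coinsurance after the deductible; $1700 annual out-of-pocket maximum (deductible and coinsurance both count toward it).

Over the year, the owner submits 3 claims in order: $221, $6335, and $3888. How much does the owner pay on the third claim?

$461.60

#1 ($221): all of it applies to the deductible. Owner owes $221 (running OOP $221).
#2 ($6335): $79 finishes the deductible; $6256 goes to coinsurance; coinsurance $6256 × 15% = $938.40. Owner pays $1017.40; OOP now $1238.40.
#3 ($3888): deductible met; 15% of $3888 = $583.20. OOP would hit $1821.60 > $1700, so the cap limits the owner to $1700 − $1238.40 = $461.60.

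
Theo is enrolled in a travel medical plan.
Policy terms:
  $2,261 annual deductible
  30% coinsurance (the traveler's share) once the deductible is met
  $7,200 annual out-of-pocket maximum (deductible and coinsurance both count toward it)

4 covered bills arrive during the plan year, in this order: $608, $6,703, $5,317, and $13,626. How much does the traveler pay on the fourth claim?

$1,828.90

Claim 1 ($608): entire amount goes to the deductible. Cost to traveler: $608. OOP to date $608.
Claim 2 ($6,703): $1,653 to deductible, leaving $5,050; 30% of $5,050 = $1,515. Cost to traveler: $3,168. OOP to date $3,776.
Claim 3 ($5,317): deductible already satisfied, so traveler's share is 30% × $5,317 = $1,595.10. Traveler pays $1,595.10; OOP now $5,371.10.
Claim 4 ($13,626): 30% coinsurance on $13,626 = $4,087.80. OOP would hit $9,458.90 > $7,200, so the cap limits the traveler to $7,200 − $5,371.10 = $1,828.90.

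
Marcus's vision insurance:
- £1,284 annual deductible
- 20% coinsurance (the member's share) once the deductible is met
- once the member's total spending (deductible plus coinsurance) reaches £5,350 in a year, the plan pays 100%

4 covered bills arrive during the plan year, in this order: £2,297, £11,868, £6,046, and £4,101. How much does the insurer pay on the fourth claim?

£3,820.40

Claim 1 — £2,297: £1,284 to deductible, leaving £1,013; coinsurance £1,013 × 20% = £202.60. Member pays £1,486.60; OOP now £1,486.60. Plan pays £2,297 − £1,486.60 = £810.40.
Claim 2 — £11,868: deductible met; 20% of £11,868 = £2,373.60. Cost to member: £2,373.60. OOP to date £3,860.20. Insurer: £11,868 − £2,373.60 = £9,494.40.
Claim 3 — £6,046: deductible already satisfied, so member's share is 20% × £6,046 = £1,209.20. Member owes £1,209.20 (running OOP £5,069.40). Plan pays £6,046 − £1,209.20 = £4,836.80.
Claim 4 — £4,101: deductible met; 20% of £4,101 = £820.20. Adding that to £5,069.40 gives £5,889.60, past the £5,350 cap; member pays only £5,350 − £5,069.40 = £280.60. Plan pays £4,101 − £280.60 = £3,820.40.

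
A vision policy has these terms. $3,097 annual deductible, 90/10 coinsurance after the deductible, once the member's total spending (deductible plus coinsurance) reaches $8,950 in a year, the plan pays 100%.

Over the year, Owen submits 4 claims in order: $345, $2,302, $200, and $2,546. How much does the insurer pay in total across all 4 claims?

#1 ($345): fully absorbed by the deductible. Cost to member: $345. OOP to date $345. Plan pays $345 − $345 = $0.
#2 ($2,302): fully absorbed by the deductible. Member pays $2,302; OOP now $2,647. Insurer: $2,302 − $2,302 = $0.
#3 ($200): fully absorbed by the deductible. Member pays $200; OOP now $2,847. Insurer: $200 − $200 = $0.
#4 ($2,546): $250 to deductible, leaving $2,296; coinsurance $2,296 × 10% = $229.60. Cost to member: $479.60. OOP to date $3,326.60. Insurer: $2,546 − $479.60 = $2,066.40.
Insurer total: $0 + $0 + $0 + $2,066.40 = $2,066.40.

$2,066.40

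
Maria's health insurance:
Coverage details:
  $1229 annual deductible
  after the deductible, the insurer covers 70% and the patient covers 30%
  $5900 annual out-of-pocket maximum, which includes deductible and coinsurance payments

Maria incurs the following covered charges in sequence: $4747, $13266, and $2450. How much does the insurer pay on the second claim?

$9650.40

#1 ($4747): $1229 finishes the deductible; $3518 goes to coinsurance; patient's 30% is $1055.40. Patient owes $2284.40 (running OOP $2284.40). Insurer: $4747 − $2284.40 = $2462.60.
#2 ($13266): deductible met; 30% of $13266 = $3979.80. OOP would hit $6264.20 > $5900, so the cap limits the patient to $5900 − $2284.40 = $3615.60. Insurer: $13266 − $3615.60 = $9650.40.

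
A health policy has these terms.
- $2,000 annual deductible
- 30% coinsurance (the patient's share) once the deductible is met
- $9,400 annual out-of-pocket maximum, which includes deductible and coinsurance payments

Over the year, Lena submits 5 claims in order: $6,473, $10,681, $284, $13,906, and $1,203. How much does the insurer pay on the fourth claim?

#1 ($6,473): $2,000 finishes the deductible; $4,473 goes to coinsurance; 30% of $4,473 = $1,341.90. Cost to patient: $3,341.90. OOP to date $3,341.90. Plan pays $6,473 − $3,341.90 = $3,131.10.
#2 ($10,681): 30% coinsurance on $10,681 = $3,204.30. Patient pays $3,204.30; OOP now $6,546.20. Insurer: $10,681 − $3,204.30 = $7,476.70.
#3 ($284): deductible already satisfied, so patient's share is 30% × $284 = $85.20. Cost to patient: $85.20. OOP to date $6,631.40. Insurer: $284 − $85.20 = $198.80.
#4 ($13,906): 30% coinsurance on $13,906 = $4,171.80. Adding that to $6,631.40 gives $10,803.20, past the $9,400 cap; patient pays only $9,400 − $6,631.40 = $2,768.60. Plan pays $13,906 − $2,768.60 = $11,137.40.

$11,137.40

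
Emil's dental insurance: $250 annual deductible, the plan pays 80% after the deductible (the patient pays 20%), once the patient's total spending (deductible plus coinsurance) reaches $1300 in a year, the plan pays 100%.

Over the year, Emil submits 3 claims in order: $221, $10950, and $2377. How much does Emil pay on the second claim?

Claim 1 ($221): entire amount goes to the deductible. Patient owes $221 (running OOP $221).
Claim 2 ($10950): deductible takes $29, $10921 remains; coinsurance $10921 × 20% = $2184.20. Claim cost before the cap: $29 + $2184.20 = $2213.20. Adding that to $221 gives $2434.20, past the $1300 cap; patient pays only $1300 − $221 = $1079.

$1079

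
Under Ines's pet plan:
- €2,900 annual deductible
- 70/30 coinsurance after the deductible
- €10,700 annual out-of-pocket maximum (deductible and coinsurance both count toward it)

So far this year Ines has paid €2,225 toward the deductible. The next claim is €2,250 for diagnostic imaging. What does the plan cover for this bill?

€1,102.50

€2,225 of the €2,900 deductible is already met, leaving €675.
The remaining €1,575 (= €2,250 − €675) moves to coinsurance.
Owner's 30% share of €1,575 is €472.50.
That puts the owner's cost at €675 + €472.50 = €1,147.50 before any cap.
Total out-of-pocket so far would be €2,225 + €1,147.50 = €3,372.50, below the €10,700 cap — no reduction.
The plan picks up €2,250 − €1,147.50 = €1,102.50.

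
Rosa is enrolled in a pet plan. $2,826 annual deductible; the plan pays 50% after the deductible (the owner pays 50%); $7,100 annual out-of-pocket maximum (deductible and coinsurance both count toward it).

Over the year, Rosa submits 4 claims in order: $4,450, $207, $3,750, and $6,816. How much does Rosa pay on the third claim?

#1 ($4,450): deductible takes $2,826, $1,624 remains; coinsurance $1,624 × 50% = $812. Owner pays $3,638; OOP now $3,638.
#2 ($207): deductible already satisfied, so owner's share is 50% × $207 = $103.50. Cost to owner: $103.50. OOP to date $3,741.50.
#3 ($3,750): 50% coinsurance on $3,750 = $1,875. Cost to owner: $1,875. OOP to date $5,616.50.

$1,875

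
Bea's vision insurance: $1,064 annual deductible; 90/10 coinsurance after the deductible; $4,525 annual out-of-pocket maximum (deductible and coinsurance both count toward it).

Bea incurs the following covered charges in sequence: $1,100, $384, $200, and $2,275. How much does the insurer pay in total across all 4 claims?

Claim 1 ($1,100): $1,064 to deductible, leaving $36; member's 10% is $3.60. Member pays $1,067.60; OOP now $1,067.60. Plan pays $1,100 − $1,067.60 = $32.40.
Claim 2 ($384): deductible met; 10% of $384 = $38.40. Member pays $38.40; OOP now $1,106. Plan pays $384 − $38.40 = $345.60.
Claim 3 ($200): 10% coinsurance on $200 = $20. Cost to member: $20. OOP to date $1,126. Plan pays $200 − $20 = $180.
Claim 4 ($2,275): deductible already satisfied, so member's share is 10% × $2,275 = $227.50. Member pays $227.50; OOP now $1,353.50. Insurer: $2,275 − $227.50 = $2,047.50.
Insurer total = bills − member's total = $3,959 − $1,353.50 = $2,605.50.

$2,605.50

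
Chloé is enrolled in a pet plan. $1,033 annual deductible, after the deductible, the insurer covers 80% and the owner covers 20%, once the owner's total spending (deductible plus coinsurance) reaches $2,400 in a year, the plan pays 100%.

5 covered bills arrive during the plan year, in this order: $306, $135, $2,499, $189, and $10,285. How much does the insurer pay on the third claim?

$1,525.60

#1 ($306): fully absorbed by the deductible. Owner owes $306 (running OOP $306). Plan pays $306 − $306 = $0.
#2 ($135): fully absorbed by the deductible. Owner owes $135 (running OOP $441). Plan pays $135 − $135 = $0.
#3 ($2,499): $592 finishes the deductible; $1,907 goes to coinsurance; 20% of $1,907 = $381.40. Cost to owner: $973.40. OOP to date $1,414.40. Plan pays $2,499 − $973.40 = $1,525.60.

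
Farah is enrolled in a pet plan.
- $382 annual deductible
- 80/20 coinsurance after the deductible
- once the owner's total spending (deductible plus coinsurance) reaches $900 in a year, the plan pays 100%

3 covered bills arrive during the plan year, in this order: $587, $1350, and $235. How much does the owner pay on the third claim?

#1 ($587): deductible takes $382, $205 remains; coinsurance $205 × 20% = $41. Owner pays $423; OOP now $423.
#2 ($1350): deductible already satisfied, so owner's share is 20% × $1350 = $270. Cost to owner: $270. OOP to date $693.
#3 ($235): deductible met; 20% of $235 = $47. Owner pays $47; OOP now $740.

$47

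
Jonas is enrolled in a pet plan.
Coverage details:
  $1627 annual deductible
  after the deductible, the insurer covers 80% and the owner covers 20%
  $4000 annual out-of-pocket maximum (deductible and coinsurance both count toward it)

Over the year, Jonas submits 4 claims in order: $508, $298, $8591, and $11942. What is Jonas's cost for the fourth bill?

Claim 1 ($508): entire amount goes to the deductible. Owner owes $508 (running OOP $508).
Claim 2 ($298): entire amount goes to the deductible. Cost to owner: $298. OOP to date $806.
Claim 3 ($8591): $821 finishes the deductible; $7770 goes to coinsurance; 20% of $7770 = $1554. Cost to owner: $2375. OOP to date $3181.
Claim 4 ($11942): deductible already satisfied, so owner's share is 20% × $11942 = $2388.40. OOP would hit $5569.40 > $4000, so the cap limits the owner to $4000 − $3181 = $819.

$819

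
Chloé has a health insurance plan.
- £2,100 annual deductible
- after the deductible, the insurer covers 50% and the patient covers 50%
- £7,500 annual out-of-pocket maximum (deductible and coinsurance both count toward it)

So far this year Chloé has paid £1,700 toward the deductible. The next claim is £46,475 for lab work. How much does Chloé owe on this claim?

£1,700 of the £2,100 deductible is already met, leaving £400.
That leaves £46,475 − £400 = £46,075 for coinsurance.
Patient's 50% share of £46,075 is £23,037.50.
That puts the patient's cost at £400 + £23,037.50 = £23,437.50 before any cap.
Year-to-date out-of-pocket would reach £1,700 + £23,437.50 = £25,137.50, above the £7,500 maximum, so the patient pays only £7,500 − £1,700 = £5,800.

£5,800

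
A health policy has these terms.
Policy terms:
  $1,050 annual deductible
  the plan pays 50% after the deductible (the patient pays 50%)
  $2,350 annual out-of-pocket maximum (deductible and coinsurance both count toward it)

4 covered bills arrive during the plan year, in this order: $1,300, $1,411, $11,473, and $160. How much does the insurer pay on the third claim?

Bill 1, $1,300: $1,050 to deductible, leaving $250; 50% of $250 = $125. Patient owes $1,175 (running OOP $1,175). Insurer: $1,300 − $1,175 = $125.
Bill 2, $1,411: deductible met; 50% of $1,411 = $705.50. Cost to patient: $705.50. OOP to date $1,880.50. Plan pays $1,411 − $705.50 = $705.50.
Bill 3, $11,473: 50% coinsurance on $11,473 = $5,736.50. Adding that to $1,880.50 gives $7,617, past the $2,350 cap; patient pays only $2,350 − $1,880.50 = $469.50. Insurer: $11,473 − $469.50 = $11,003.50.

$11,003.50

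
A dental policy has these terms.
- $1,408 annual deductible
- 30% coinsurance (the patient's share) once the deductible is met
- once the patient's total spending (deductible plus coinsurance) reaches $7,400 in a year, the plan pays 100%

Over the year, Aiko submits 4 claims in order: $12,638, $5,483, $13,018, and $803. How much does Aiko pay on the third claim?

$978.10

Bill 1, $12,638: $1,408 finishes the deductible; $11,230 goes to coinsurance; 30% of $11,230 = $3,369. Patient owes $4,777 (running OOP $4,777).
Bill 2, $5,483: deductible already satisfied, so patient's share is 30% × $5,483 = $1,644.90. Patient pays $1,644.90; OOP now $6,421.90.
Bill 3, $13,018: deductible met; 30% of $13,018 = $3,905.40. Adding that to $6,421.90 gives $10,327.30, past the $7,400 cap; patient pays only $7,400 − $6,421.90 = $978.10.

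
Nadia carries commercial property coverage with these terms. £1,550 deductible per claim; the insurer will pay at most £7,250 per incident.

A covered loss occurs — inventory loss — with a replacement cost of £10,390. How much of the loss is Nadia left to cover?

Subtract the deductible: £10,390 − £1,550 = £8,840.
Since £8,840 > £7,250, the payout is capped at £7,250.
Out of pocket: £10,390 − £7,250 = £3,140.

£3,140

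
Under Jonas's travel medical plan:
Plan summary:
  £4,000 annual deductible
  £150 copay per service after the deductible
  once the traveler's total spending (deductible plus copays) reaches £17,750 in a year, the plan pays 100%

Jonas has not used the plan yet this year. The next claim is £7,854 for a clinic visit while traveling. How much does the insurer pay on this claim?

The full £4,000 deductible is still open; £4,000 of this bill applies to it.
The remaining £3,854 (= £7,854 − £4,000) moves to the copay.
Copay on this service: £150.
Traveler responsibility before any cap: £4,000 + £150 = £4,150.
Cumulative spending £0 + £4,150 = £4,150 stays under the £17,750 maximum.
The plan picks up £7,854 − £4,150 = £3,704.

£3,704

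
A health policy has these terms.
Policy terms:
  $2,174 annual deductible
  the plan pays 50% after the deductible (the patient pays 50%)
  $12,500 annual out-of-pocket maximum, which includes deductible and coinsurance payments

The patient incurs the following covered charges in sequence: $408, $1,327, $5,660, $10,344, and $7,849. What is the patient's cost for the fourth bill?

$5,172

#1 ($408): fully absorbed by the deductible. Patient pays $408; OOP now $408.
#2 ($1,327): all of it applies to the deductible. Patient pays $1,327; OOP now $1,735.
#3 ($5,660): $439 to deductible, leaving $5,221; patient's 50% is $2,610.50. Cost to patient: $3,049.50. OOP to date $4,784.50.
#4 ($10,344): deductible met; 50% of $10,344 = $5,172. Cost to patient: $5,172. OOP to date $9,956.50.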